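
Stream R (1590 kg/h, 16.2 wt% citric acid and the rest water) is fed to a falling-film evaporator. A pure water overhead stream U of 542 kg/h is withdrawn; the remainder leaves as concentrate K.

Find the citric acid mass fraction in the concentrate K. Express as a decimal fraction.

citric acid is not removed: 1590×0.162 = 257.58 kg/h of citric acid enters K.
Concentrate = 1590 − 542 = 1048 kg/h.
Mass fraction = 257.58/1048 = 0.246.

0.246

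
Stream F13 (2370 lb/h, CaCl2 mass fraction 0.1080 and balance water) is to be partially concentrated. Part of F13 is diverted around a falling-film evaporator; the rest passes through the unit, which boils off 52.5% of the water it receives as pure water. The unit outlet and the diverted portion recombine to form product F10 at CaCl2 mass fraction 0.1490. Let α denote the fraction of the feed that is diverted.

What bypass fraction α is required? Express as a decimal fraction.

All 2370×0.108 = 255.96 lb/h of CaCl2 reaches F10, so F10 = 255.96/0.149 = 1717.9 lb/h and vapour = 652.15 lb/h.
The evaporator receives (1−α)·2370 of feed at 0.892 water and removes 0.525 of that water:
0.525×0.892×(1−α)×2370 = 652.15
(1−α) = 652.15/1109.9 = 0.5876;  α = 0.4124.

0.412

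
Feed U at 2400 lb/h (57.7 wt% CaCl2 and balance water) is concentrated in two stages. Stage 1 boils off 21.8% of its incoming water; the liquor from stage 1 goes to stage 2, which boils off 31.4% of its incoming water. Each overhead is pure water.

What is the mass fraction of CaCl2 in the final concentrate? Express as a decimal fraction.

water in feed = 2400×0.423 = 1015.2 lb/h.
After stage 1: water left = (1−0.218)×1015.2 = 793.89; stream total = 2178.7 lb/h.
After stage 2: water left = (1−0.314)×793.89 = 544.61; final concentrate = 1929.4 lb/h.
CaCl2 fraction = 1384.8/1929.4 = 0.718.

0.718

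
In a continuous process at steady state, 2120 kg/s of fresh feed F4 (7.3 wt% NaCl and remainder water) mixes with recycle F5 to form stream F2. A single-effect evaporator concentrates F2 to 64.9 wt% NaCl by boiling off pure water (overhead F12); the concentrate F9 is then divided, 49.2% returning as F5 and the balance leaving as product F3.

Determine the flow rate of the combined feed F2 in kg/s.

Overall NaCl balance (none leaves overhead): NaCl in fresh feed = NaCl in product, i.e. 2120×0.073 = (1−0.492)·F9·0.649.
F9 = 154.76/(0.649×0.508) = 469.41 kg/s.
Recycle F5 = 0.492×469.41 = 230.95 kg/s.
Combined feed F2 = 2120 + 230.95 = 2350.9 kg/s.

2351 kg/s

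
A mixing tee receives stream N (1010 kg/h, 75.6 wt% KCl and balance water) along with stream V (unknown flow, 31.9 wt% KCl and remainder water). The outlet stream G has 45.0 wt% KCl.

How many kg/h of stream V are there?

Let V be the unknown flow. Total out = 1010 + V.
KCl balance: 763.56 + 0.319·V = 0.450·(1010 + V)
(0.319 − 0.450)·V = 0.450×1010 − 763.56 = -309.06
V = -309.06 / -0.131 = 2359.2 kg/h

2359 kg/h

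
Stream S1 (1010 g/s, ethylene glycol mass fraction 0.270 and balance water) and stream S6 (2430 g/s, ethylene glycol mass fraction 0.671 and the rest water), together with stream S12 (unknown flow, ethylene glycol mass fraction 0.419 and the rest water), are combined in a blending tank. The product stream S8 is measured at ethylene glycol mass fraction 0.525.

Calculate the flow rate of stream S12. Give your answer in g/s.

917.3 g/s

Let S12 be the unknown flow. Total out = 3440 + S12.
ethylene glycol balance: 1903.2 + 0.419·S12 = 0.525·(3440 + S12)
(0.419 − 0.525)·S12 = 0.525×3440 − 1903.2 = -97.23
S12 = -97.23 / -0.106 = 917.26 g/s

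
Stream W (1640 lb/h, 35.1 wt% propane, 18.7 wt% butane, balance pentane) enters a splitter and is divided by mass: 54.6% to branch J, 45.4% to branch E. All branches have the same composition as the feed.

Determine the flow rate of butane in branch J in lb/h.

Branch J total = 0.546×1640 = 895.44 lb/h.
butane in J = 0.187×895.44 = 167.45 lb/h.

167.4 lb/h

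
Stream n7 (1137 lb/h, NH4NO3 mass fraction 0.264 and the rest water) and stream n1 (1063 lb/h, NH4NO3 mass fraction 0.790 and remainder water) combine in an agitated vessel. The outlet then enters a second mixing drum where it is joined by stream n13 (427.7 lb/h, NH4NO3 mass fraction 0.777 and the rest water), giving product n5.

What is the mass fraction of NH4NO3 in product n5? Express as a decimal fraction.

0.560

Overall, product flow = 2627.7 lb/h.
NH4NO3 in = 1137×0.264 + 1063×0.790 + 427.7×0.777 = 1472.3 lb/h.
NH4NO3 fraction in n5 = 0.560.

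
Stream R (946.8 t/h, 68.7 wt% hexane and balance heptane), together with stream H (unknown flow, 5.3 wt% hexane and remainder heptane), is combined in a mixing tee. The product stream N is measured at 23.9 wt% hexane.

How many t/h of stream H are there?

Let H be the unknown flow. Total out = 946.8 + H.
hexane balance: 650.45 + 0.053·H = 0.239·(946.8 + H)
(0.053 − 0.239)·H = 0.239×946.8 − 650.45 = -424.17
H = -424.17 / -0.186 = 2280.5 t/h

2280 t/h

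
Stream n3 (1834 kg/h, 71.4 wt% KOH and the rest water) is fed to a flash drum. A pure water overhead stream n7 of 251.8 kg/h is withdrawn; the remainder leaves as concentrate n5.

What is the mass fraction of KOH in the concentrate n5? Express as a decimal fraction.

0.828

KOH is not removed: 1834×0.714 = 1309.5 kg/h of KOH enters n5.
Concentrate = 1834 − 251.8 = 1582.2 kg/h.
Mass fraction = 1309.5/1582.2 = 0.828.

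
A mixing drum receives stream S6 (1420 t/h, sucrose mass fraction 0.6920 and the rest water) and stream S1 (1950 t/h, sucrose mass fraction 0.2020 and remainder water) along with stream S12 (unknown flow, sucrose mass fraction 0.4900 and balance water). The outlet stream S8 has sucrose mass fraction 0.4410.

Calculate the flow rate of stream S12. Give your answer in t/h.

2237 t/h

Let S12 be the unknown flow. Total out = 3370 + S12.
sucrose balance: 1376.5 + 0.490·S12 = 0.441·(3370 + S12)
(0.490 − 0.441)·S12 = 0.441×3370 − 1376.5 = 109.63
S12 = 109.63 / 0.049 = 2237.3 t/h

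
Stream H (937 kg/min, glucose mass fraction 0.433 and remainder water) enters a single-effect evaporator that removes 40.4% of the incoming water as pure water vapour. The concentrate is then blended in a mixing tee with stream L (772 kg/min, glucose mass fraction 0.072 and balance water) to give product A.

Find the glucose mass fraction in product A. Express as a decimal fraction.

Vapour removed = 0.404×0.567×937 = 214.64 kg/min; concentrate = 722.36 kg/min.
glucose reaching the mixer = 405.72 (from concentrate) + 772×0.072 = 461.31 kg/min.
Product flow = 722.36 + 772 = 1494.4 kg/min; glucose fraction = 0.309.

0.309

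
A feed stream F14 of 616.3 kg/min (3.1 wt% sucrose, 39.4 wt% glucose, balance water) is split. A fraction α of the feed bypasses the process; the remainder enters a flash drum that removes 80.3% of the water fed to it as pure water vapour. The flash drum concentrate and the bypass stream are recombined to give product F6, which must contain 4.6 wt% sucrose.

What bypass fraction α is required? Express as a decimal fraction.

All 616.3×0.031 = 19.105 kg/min of sucrose reaches F6, so F6 = 19.105/0.046 = 415.33 kg/min and vapour = 200.97 kg/min.
The evaporator receives (1−α)·616.3 of feed at 0.575 water and removes 0.803 of that water:
0.803×0.575×(1−α)×616.3 = 200.97
(1−α) = 200.97/284.56 = 0.7062;  α = 0.2938.

0.294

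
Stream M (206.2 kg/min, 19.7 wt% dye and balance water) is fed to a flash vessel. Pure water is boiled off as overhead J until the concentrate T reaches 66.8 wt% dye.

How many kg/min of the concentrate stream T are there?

60.81 kg/min

dye is conserved: 206.2×0.197 = 40.621 kg/min all reports to the concentrate.
Concentrate = 40.621/(target fraction) = 60.81 kg/min.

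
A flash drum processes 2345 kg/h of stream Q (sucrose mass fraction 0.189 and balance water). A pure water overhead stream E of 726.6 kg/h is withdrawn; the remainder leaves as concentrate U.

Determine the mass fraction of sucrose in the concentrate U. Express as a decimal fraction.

0.274

sucrose is not removed: 2345×0.189 = 443.2 kg/h of sucrose enters U.
Concentrate = 2345 − 726.6 = 1618.4 kg/h.
Mass fraction = 443.2/1618.4 = 0.274.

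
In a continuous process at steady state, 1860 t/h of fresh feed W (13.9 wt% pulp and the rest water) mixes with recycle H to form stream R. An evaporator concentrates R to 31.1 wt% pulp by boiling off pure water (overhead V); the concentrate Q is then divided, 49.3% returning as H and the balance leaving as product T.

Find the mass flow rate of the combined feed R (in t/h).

Overall pulp balance (none leaves overhead): pulp in fresh feed = pulp in product, i.e. 1860×0.139 = (1−0.493)·Q·0.311.
Q = 258.54/(0.311×0.507) = 1639.7 t/h.
Recycle H = 0.493×1639.7 = 808.36 t/h.
Combined feed R = 1860 + 808.36 = 2668.4 t/h.

2668 t/h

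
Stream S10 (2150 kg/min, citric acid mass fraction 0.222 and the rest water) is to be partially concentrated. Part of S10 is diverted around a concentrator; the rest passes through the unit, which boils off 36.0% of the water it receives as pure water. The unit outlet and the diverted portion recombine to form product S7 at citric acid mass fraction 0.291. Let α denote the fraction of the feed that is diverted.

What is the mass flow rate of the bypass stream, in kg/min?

329.8 kg/min

All 2150×0.222 = 477.3 kg/min of citric acid reaches S7, so S7 = 477.3/0.291 = 1640.2 kg/min and vapour = 509.79 kg/min.
The evaporator receives (1−α)·2150 of feed at 0.778 water and removes 0.360 of that water:
0.360×0.778×(1−α)×2150 = 509.79
(1−α) = 509.79/602.17 = 0.8466;  α = 0.1534.
Bypass flow = 0.1534×2150 = 329.83 kg/min.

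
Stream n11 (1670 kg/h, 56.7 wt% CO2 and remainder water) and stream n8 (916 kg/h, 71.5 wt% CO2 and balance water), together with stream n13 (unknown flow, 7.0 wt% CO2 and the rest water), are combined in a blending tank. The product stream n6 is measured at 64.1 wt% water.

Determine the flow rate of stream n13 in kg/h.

Let n13 be the unknown flow. Total out = 2586 + n13.
water balance: 984.17 + 0.930·n13 = 0.641·(2586 + n13)
(0.930 − 0.641)·n13 = 0.641×2586 − 984.17 = 673.46
n13 = 673.46 / 0.289 = 2330.3 kg/h

2330 kg/h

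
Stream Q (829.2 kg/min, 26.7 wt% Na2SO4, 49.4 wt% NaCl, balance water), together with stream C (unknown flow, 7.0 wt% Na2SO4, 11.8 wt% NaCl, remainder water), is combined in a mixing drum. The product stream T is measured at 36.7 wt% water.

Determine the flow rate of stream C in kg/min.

238.5 kg/min

Let C be the unknown flow. Total out = 829.2 + C.
water balance: 198.18 + 0.812·C = 0.367·(829.2 + C)
(0.812 − 0.367)·C = 0.367×829.2 − 198.18 = 106.14
C = 106.14 / 0.445 = 238.51 kg/min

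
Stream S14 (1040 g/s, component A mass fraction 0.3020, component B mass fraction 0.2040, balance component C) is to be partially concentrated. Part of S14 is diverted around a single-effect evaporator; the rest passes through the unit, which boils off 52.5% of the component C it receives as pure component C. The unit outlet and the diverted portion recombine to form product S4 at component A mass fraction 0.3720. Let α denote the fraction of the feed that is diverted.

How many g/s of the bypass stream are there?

All 1040×0.302 = 314.08 g/s of component A reaches S4, so S4 = 314.08/0.372 = 844.3 g/s and vapour = 195.7 g/s.
The evaporator receives (1−α)·1040 of feed at 0.494 component C and removes 0.525 of that component C:
0.525×0.494×(1−α)×1040 = 195.7
(1−α) = 195.7/269.72 = 0.7256;  α = 0.2744.
Bypass flow = 0.2744×1040 = 285.43 g/s.

285.4 g/s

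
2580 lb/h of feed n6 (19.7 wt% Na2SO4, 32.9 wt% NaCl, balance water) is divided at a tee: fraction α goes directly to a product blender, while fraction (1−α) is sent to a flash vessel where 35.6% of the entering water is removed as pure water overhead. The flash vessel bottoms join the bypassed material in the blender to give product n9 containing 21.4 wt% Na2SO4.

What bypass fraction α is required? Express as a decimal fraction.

All 2580×0.197 = 508.26 lb/h of Na2SO4 reaches n9, so n9 = 508.26/0.214 = 2375 lb/h and vapour = 204.95 lb/h.
The evaporator receives (1−α)·2580 of feed at 0.474 water and removes 0.356 of that water:
0.356×0.474×(1−α)×2580 = 204.95
(1−α) = 204.95/435.36 = 0.4708;  α = 0.5292.

0.529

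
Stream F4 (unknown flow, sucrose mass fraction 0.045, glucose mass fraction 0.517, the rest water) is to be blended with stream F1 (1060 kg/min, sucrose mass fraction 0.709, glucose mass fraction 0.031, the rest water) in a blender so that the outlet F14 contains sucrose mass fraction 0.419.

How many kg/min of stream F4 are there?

Let F4 be the unknown flow. Total out = 1060 + F4.
sucrose balance: 751.54 + 0.045·F4 = 0.419·(1060 + F4)
(0.045 − 0.419)·F4 = 0.419×1060 − 751.54 = -307.4
F4 = -307.4 / -0.374 = 821.93 kg/min

821.9 kg/min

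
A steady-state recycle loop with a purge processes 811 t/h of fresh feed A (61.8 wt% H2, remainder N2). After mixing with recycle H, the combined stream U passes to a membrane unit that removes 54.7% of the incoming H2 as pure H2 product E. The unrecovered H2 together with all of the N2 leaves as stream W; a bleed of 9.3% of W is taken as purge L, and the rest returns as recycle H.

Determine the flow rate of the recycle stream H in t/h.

3371 t/h

N2 enters only via A and leaves only via the purge: 811×0.382 = 0.093×(N2 in W), and the membrane unit passes all N2, so N2 in U = N2 in W = 3331.2 t/h.
H2 in U: m_A = 811×0.618 + (1−0.093)·(1−0.547)·m_A, so m_A = 501.2/0.5891 = 850.74 t/h.
W = (1−0.547)×850.74 + 3331.2 = 3716.6 t/h.
Recycle H = (1−0.093)×3716.6 = 3370.9 t/h.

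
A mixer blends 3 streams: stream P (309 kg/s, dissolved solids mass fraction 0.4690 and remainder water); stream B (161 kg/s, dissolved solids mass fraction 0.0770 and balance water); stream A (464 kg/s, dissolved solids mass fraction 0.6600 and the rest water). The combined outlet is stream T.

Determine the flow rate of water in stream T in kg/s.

470.4 kg/s

water out = water in = 309×0.531 + 161×0.923 + 464×0.340 = 470.44 kg/s.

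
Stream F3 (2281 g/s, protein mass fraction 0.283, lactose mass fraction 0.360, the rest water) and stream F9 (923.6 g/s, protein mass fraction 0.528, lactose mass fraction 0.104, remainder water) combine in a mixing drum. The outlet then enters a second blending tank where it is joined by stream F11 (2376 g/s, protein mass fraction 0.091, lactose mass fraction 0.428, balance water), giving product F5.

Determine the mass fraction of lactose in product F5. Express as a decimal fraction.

Overall, product flow = 5580.6 g/s.
lactose in = 2281×0.360 + 923.6×0.104 + 2376×0.428 = 1934.1 g/s.
lactose fraction in F5 = 0.347.

0.347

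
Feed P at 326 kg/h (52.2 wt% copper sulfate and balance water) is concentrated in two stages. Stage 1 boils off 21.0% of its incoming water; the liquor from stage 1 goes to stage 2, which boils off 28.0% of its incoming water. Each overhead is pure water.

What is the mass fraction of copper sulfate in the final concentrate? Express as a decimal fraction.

water in feed = 326×0.478 = 155.83 kg/h.
After stage 1: water left = (1−0.210)×155.83 = 123.1; stream total = 293.28 kg/h.
After stage 2: water left = (1−0.280)×123.1 = 88.635; final concentrate = 258.81 kg/h.
copper sulfate fraction = 170.17/258.81 = 0.658.

0.658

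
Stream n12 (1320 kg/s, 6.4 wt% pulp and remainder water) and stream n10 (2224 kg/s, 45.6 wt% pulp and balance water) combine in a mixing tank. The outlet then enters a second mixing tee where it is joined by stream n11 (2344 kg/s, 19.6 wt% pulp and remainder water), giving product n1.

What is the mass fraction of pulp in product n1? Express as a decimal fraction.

Overall, product flow = 5888 kg/s.
pulp in = 1320×0.064 + 2224×0.456 + 2344×0.196 = 1558 kg/s.
pulp fraction in n1 = 0.265.

0.265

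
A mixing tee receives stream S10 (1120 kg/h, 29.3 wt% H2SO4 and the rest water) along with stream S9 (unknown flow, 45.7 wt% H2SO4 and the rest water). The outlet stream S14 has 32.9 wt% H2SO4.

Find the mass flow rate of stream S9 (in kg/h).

Let S9 be the unknown flow. Total out = 1120 + S9.
H2SO4 balance: 328.16 + 0.457·S9 = 0.329·(1120 + S9)
(0.457 − 0.329)·S9 = 0.329×1120 − 328.16 = 40.32
S9 = 40.32 / 0.128 = 315 kg/h

315 kg/h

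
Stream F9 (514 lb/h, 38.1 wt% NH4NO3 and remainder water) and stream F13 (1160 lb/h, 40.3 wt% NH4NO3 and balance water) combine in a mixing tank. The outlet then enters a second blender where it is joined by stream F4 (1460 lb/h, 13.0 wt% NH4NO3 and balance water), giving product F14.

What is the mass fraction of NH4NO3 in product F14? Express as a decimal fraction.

0.272

Overall, product flow = 3134 lb/h.
NH4NO3 in = 514×0.381 + 1160×0.403 + 1460×0.130 = 853.11 lb/h.
NH4NO3 fraction in F14 = 0.272.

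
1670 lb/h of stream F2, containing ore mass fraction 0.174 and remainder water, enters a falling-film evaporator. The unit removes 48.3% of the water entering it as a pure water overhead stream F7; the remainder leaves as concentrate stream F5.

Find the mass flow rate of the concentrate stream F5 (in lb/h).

water entering = 1670×0.826 = 1379.4 lb/h; overhead removed = 0.483×1379.4 = 666.26 lb/h.
Concentrate = 1670 − 666.26 = 1003.7 lb/h.

1004 lb/h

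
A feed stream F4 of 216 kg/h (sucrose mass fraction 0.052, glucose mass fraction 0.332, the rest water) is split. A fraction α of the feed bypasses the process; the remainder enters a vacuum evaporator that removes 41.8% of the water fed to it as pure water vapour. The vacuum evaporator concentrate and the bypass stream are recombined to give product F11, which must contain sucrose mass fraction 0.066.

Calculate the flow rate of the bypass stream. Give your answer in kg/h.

38.06 kg/h

All 216×0.052 = 11.232 kg/h of sucrose reaches F11, so F11 = 11.232/0.066 = 170.18 kg/h and vapour = 45.818 kg/h.
The evaporator receives (1−α)·216 of feed at 0.616 water and removes 0.418 of that water:
0.418×0.616×(1−α)×216 = 45.818
(1−α) = 45.818/55.617 = 0.8238;  α = 0.1762.
Bypass flow = 0.1762×216 = 38.057 kg/h.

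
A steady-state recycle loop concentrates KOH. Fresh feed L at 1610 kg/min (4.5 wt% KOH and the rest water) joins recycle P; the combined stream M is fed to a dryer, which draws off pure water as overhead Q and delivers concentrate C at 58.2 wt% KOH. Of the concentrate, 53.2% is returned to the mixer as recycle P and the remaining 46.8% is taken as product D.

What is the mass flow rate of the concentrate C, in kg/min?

Overall KOH balance (none leaves overhead): KOH in fresh feed = KOH in product, i.e. 1610×0.045 = (1−0.532)·C·0.582.
C = 72.45/(0.582×0.468) = 265.99 kg/min.

266 kg/min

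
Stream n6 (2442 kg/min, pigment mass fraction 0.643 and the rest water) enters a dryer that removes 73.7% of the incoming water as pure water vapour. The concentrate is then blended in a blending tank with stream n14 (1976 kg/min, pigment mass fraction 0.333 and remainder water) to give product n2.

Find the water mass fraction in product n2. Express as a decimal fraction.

0.410

Vapour removed = 0.737×0.357×2442 = 642.51 kg/min; concentrate = 1799.5 kg/min.
water reaching the mixer = 229.28 (from concentrate) + 1976×0.667 = 1547.3 kg/min.
Product flow = 1799.5 + 1976 = 3775.5 kg/min; water fraction = 0.410.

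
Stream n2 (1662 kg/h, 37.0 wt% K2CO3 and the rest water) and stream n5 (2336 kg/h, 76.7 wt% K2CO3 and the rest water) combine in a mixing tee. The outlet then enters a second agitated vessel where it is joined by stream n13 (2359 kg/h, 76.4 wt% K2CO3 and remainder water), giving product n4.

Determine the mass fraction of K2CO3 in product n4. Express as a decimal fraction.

Overall, product flow = 6357 kg/h.
K2CO3 in = 1662×0.370 + 2336×0.767 + 2359×0.764 = 4208.9 kg/h.
K2CO3 fraction in n4 = 0.662.

0.662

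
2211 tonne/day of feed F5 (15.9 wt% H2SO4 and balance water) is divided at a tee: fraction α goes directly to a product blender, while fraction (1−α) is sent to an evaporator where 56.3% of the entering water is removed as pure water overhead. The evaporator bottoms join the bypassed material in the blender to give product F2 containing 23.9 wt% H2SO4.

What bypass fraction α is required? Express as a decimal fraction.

All 2211×0.159 = 351.55 tonne/day of H2SO4 reaches F2, so F2 = 351.55/0.239 = 1470.9 tonne/day and vapour = 740.08 tonne/day.
The evaporator receives (1−α)·2211 of feed at 0.841 water and removes 0.563 of that water:
0.563×0.841×(1−α)×2211 = 740.08
(1−α) = 740.08/1046.9 = 0.7069;  α = 0.2931.

0.293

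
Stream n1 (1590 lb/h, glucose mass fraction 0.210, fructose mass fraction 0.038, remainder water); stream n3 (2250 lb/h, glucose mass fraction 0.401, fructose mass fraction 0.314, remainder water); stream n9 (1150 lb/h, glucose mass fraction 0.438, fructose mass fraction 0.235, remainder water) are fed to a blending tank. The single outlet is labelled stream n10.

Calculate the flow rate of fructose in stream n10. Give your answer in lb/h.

1037 lb/h

fructose out = fructose in = 1590×0.038 + 2250×0.314 + 1150×0.235 = 1037.2 lb/h.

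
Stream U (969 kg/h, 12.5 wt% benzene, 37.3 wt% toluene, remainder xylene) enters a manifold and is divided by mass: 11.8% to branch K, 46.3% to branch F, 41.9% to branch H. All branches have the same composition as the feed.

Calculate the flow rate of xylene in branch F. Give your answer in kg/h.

Branch F total = 0.463×969 = 448.65 kg/h.
xylene in F = 0.502×448.65 = 225.22 kg/h.

225.2 kg/h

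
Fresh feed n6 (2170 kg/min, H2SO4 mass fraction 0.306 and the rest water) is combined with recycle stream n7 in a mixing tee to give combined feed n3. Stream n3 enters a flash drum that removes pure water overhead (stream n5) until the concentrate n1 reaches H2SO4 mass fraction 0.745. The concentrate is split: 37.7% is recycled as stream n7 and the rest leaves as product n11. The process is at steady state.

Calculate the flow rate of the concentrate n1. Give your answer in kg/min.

Overall H2SO4 balance (none leaves overhead): H2SO4 in fresh feed = H2SO4 in product, i.e. 2170×0.306 = (1−0.377)·n1·0.745.
n1 = 664.02/(0.745×0.623) = 1430.7 kg/min.

1431 kg/min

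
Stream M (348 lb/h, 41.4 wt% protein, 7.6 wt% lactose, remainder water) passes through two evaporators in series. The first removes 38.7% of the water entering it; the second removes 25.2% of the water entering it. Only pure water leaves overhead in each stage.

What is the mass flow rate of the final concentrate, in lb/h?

water in feed = 348×0.510 = 177.48 lb/h.
After stage 1: water left = (1−0.387)×177.48 = 108.8; stream total = 279.32 lb/h.
After stage 2: water left = (1−0.252)×108.8 = 81.379; final concentrate = 251.9 lb/h.

251.9 lb/h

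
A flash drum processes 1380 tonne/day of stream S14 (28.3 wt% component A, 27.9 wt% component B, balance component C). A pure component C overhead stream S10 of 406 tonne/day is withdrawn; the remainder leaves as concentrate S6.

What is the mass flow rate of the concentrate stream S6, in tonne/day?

974 tonne/day

Concentrate = 1380 − 406 = 974 tonne/day.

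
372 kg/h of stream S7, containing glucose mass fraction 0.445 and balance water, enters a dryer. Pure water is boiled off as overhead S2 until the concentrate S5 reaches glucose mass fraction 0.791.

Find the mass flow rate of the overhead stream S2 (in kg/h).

162.7 kg/h

glucose is conserved: 372×0.445 = 165.54 kg/h all reports to the concentrate.
Concentrate = 165.54/(target fraction) = 209.28 kg/h.
Overhead = 372 − 209.28 = 162.72 kg/h.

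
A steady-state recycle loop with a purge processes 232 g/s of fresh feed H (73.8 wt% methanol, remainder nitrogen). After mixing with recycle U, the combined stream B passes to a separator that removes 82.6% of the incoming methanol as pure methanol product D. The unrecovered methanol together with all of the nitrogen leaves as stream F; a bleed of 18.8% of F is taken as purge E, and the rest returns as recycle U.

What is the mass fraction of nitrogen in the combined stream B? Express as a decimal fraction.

0.619

nitrogen enters only via H and leaves only via the purge: 232×0.262 = 0.188×(nitrogen in F), and the separator passes all nitrogen, so nitrogen in B = nitrogen in F = 323.32 g/s.
methanol in B: m_A = 232×0.738 + (1−0.188)·(1−0.826)·m_A, so m_A = 171.22/0.8587 = 199.39 g/s.
B = 199.39 + 323.32 = 522.71 g/s.
nitrogen fraction in B = 323.32/522.71 = 0.619.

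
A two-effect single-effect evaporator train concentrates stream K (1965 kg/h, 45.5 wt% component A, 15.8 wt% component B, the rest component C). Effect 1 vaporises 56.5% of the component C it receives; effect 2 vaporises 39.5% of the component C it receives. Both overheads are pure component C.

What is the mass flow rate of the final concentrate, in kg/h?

1405 kg/h

component C in feed = 1965×0.387 = 760.46 kg/h.
After stage 1: component C left = (1−0.565)×760.46 = 330.8; stream total = 1535.3 kg/h.
After stage 2: component C left = (1−0.395)×330.8 = 200.13; final concentrate = 1404.7 kg/h.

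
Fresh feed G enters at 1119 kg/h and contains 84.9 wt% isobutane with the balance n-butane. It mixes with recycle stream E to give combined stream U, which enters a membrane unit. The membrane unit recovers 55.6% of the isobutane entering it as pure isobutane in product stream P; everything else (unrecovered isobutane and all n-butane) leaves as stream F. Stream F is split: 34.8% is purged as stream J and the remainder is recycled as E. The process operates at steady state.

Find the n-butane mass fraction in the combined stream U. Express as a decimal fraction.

n-butane enters only via G and leaves only via the purge: 1119×0.151 = 0.348×(n-butane in F), and the membrane unit passes all n-butane, so n-butane in U = n-butane in F = 485.54 kg/h.
isobutane in U: m_A = 1119×0.849 + (1−0.348)·(1−0.556)·m_A, so m_A = 950.03/0.7105 = 1337.1 kg/h.
U = 1337.1 + 485.54 = 1822.7 kg/h.
n-butane fraction in U = 485.54/1822.7 = 0.266.

0.266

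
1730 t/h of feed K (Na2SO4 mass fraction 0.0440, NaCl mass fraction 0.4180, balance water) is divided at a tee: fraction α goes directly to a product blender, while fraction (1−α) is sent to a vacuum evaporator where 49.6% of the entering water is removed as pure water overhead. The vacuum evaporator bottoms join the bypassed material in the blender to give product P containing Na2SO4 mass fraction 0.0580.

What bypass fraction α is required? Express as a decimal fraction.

0.095

All 1730×0.044 = 76.12 t/h of Na2SO4 reaches P, so P = 76.12/0.058 = 1312.4 t/h and vapour = 417.59 t/h.
The evaporator receives (1−α)·1730 of feed at 0.538 water and removes 0.496 of that water:
0.496×0.538×(1−α)×1730 = 417.59
(1−α) = 417.59/461.65 = 0.9046;  α = 0.0954.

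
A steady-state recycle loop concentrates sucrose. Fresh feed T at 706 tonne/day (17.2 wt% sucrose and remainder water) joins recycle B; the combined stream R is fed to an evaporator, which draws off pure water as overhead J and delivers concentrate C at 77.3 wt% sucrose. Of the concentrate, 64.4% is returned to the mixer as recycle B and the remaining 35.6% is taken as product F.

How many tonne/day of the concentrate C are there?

Overall sucrose balance (none leaves overhead): sucrose in fresh feed = sucrose in product, i.e. 706×0.172 = (1−0.644)·C·0.773.
C = 121.43/(0.773×0.356) = 441.27 tonne/day.

441.3 tonne/day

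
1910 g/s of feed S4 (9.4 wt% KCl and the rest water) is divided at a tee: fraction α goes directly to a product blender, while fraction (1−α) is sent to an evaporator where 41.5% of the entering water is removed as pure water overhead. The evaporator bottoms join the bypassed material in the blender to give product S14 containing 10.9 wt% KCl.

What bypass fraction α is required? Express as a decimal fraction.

All 1910×0.094 = 179.54 g/s of KCl reaches S14, so S14 = 179.54/0.109 = 1647.2 g/s and vapour = 262.84 g/s.
The evaporator receives (1−α)·1910 of feed at 0.906 water and removes 0.415 of that water:
0.415×0.906×(1−α)×1910 = 262.84
(1−α) = 262.84/718.14 = 0.3660;  α = 0.6340.

0.634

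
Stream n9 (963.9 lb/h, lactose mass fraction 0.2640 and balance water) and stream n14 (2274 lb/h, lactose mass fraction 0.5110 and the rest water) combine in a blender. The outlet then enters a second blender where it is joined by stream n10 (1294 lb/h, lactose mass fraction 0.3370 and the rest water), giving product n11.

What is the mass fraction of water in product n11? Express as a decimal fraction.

Overall, product flow = 4531.9 lb/h.
water in = 963.9×0.736 + 2274×0.489 + 1294×0.663 = 2679.3 lb/h.
water fraction in n11 = 0.5912.

0.5912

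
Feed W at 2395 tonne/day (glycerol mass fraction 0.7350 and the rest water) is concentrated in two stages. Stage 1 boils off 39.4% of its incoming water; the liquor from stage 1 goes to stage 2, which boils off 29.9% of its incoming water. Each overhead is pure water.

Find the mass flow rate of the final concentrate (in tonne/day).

2030 tonne/day

water in feed = 2395×0.265 = 634.68 tonne/day.
After stage 1: water left = (1−0.394)×634.68 = 384.61; stream total = 2144.9 tonne/day.
After stage 2: water left = (1−0.299)×384.61 = 269.61; final concentrate = 2029.9 tonne/day.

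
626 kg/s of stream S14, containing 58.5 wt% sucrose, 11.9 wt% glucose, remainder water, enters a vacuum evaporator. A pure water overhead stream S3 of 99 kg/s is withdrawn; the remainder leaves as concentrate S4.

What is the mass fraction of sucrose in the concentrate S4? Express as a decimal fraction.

0.6949

sucrose is not removed: 626×0.585 = 366.21 kg/s of sucrose enters S4.
Concentrate = 626 − 99 = 527 kg/s.
Mass fraction = 366.21/527 = 0.6949.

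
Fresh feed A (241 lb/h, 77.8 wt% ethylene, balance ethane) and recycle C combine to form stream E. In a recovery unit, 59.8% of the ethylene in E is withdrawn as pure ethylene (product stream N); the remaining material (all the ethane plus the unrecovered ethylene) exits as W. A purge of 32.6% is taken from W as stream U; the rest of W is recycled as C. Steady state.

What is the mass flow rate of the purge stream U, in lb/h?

ethane enters only via A and leaves only via the purge: 241×0.222 = 0.326×(ethane in W), and the recovery unit passes all ethane, so ethane in E = ethane in W = 164.12 lb/h.
ethylene in E: m_A = 241×0.778 + (1−0.326)·(1−0.598)·m_A, so m_A = 187.5/0.7291 = 257.18 lb/h.
W = (1−0.598)×257.18 + 164.12 = 267.5 lb/h.
Purge U = 0.326×267.5 = 87.206 lb/h.

87.21 lb/h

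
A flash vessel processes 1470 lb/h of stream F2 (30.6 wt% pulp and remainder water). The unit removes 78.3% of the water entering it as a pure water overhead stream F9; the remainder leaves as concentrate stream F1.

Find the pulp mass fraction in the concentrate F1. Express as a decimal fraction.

0.670

pulp is not removed: 1470×0.306 = 449.82 lb/h of pulp enters F1.
water entering = 1470×0.694 = 1020.2 lb/h; overhead removed = 0.783×1020.2 = 798.8 lb/h.
Concentrate = 1470 − 798.8 = 671.2 lb/h.
Mass fraction = 449.82/671.2 = 0.670.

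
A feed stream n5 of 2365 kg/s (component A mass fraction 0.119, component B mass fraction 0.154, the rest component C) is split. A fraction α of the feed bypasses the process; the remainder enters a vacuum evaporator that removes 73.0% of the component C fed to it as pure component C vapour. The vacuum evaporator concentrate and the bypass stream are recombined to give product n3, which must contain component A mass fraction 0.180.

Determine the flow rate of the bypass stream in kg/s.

854.8 kg/s

All 2365×0.119 = 281.44 kg/s of component A reaches n3, so n3 = 281.44/0.180 = 1563.5 kg/s and vapour = 801.47 kg/s.
The evaporator receives (1−α)·2365 of feed at 0.727 component C and removes 0.730 of that component C:
0.730×0.727×(1−α)×2365 = 801.47
(1−α) = 801.47/1255.1 = 0.6386;  α = 0.3614.
Bypass flow = 0.3614×2365 = 854.81 kg/s.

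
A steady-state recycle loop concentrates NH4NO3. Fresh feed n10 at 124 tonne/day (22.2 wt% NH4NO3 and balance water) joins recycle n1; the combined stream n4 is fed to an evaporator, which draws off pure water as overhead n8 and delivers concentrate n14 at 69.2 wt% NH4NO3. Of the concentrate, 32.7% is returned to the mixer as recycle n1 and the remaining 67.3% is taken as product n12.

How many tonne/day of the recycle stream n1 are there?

Overall NH4NO3 balance (none leaves overhead): NH4NO3 in fresh feed = NH4NO3 in product, i.e. 124×0.222 = (1−0.327)·n14·0.692.
n14 = 27.528/(0.692×0.673) = 59.109 tonne/day.
Recycle n1 = 0.327×59.109 = 19.329 tonne/day.

19.33 tonne/day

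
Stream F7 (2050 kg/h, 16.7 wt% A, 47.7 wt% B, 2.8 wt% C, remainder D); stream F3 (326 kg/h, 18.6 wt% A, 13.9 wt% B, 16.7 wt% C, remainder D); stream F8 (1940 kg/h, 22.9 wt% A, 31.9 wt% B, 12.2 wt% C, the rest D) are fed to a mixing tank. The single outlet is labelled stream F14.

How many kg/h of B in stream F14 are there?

1642 kg/h

B out = B in = 2050×0.477 + 326×0.139 + 1940×0.319 = 1642 kg/h.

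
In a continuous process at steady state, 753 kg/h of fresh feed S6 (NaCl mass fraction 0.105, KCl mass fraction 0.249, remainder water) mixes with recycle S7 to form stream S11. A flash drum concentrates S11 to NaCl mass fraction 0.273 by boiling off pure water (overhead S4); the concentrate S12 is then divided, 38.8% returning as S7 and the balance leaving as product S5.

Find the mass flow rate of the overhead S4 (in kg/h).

463.4 kg/h

Overall NaCl balance (none leaves overhead): NaCl in fresh feed = NaCl in product, i.e. 753×0.105 = (1−0.388)·S12·0.273.
S12 = 79.065/(0.273×0.612) = 473.23 kg/h.
Recycle S7 = 0.388×473.23 = 183.61 kg/h.
Combined feed S11 = 753 + 183.61 = 936.61 kg/h.
Overhead S4 = S11 − S12 = 936.61 − 473.23 = 463.38 kg/h.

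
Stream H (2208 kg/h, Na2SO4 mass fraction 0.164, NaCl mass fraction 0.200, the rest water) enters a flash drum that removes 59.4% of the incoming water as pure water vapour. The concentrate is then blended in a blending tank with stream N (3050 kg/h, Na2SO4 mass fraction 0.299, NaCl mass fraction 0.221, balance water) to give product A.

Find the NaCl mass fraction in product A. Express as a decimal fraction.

0.252

Vapour removed = 0.594×0.636×2208 = 834.15 kg/h; concentrate = 1373.9 kg/h.
NaCl reaching the mixer = 441.6 (from concentrate) + 3050×0.221 = 1115.7 kg/h.
Product flow = 1373.9 + 3050 = 4423.9 kg/h; NaCl fraction = 0.252.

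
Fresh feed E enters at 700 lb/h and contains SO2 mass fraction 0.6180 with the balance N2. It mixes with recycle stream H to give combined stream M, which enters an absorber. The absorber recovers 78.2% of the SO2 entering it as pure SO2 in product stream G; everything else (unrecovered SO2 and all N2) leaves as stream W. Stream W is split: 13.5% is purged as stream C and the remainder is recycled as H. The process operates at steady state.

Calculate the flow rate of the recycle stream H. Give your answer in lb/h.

N2 enters only via E and leaves only via the purge: 700×0.382 = 0.135×(N2 in W), and the absorber passes all N2, so N2 in M = N2 in W = 1980.7 lb/h.
SO2 in M: m_A = 700×0.618 + (1−0.135)·(1−0.782)·m_A, so m_A = 432.6/0.8114 = 533.13 lb/h.
W = (1−0.782)×533.13 + 1980.7 = 2097 lb/h.
Recycle H = (1−0.135)×2097 = 1813.9 lb/h.

1814 lb/h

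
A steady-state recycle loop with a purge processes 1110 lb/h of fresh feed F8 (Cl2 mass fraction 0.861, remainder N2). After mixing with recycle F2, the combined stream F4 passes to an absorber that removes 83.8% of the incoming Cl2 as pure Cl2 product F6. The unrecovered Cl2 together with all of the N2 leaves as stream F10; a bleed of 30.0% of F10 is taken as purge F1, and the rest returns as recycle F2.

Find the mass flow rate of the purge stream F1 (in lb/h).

206.7 lb/h

N2 enters only via F8 and leaves only via the purge: 1110×0.139 = 0.300×(N2 in F10), and the absorber passes all N2, so N2 in F4 = N2 in F10 = 514.3 lb/h.
Cl2 in F4: m_A = 1110×0.861 + (1−0.300)·(1−0.838)·m_A, so m_A = 955.71/0.8866 = 1077.9 lb/h.
F10 = (1−0.838)×1077.9 + 514.3 = 688.93 lb/h.
Purge F1 = 0.300×688.93 = 206.68 lb/h.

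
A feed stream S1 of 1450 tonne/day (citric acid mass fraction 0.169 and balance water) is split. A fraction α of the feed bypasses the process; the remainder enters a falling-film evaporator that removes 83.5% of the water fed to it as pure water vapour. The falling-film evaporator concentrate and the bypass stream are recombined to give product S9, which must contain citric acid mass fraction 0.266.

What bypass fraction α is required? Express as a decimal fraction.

0.474

All 1450×0.169 = 245.05 tonne/day of citric acid reaches S9, so S9 = 245.05/0.266 = 921.24 tonne/day and vapour = 528.76 tonne/day.
The evaporator receives (1−α)·1450 of feed at 0.831 water and removes 0.835 of that water:
0.835×0.831×(1−α)×1450 = 528.76
(1−α) = 528.76/1006.1 = 0.5255;  α = 0.4745.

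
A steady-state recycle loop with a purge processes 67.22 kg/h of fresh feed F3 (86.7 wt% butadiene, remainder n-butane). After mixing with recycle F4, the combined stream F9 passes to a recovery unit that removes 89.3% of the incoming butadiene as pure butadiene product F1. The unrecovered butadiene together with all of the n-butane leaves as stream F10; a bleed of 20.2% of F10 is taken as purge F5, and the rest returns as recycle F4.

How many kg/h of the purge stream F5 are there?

10.32 kg/h

n-butane enters only via F3 and leaves only via the purge: 67.22×0.133 = 0.202×(n-butane in F10), and the recovery unit passes all n-butane, so n-butane in F9 = n-butane in F10 = 44.259 kg/h.
butadiene in F9: m_A = 67.22×0.867 + (1−0.202)·(1−0.893)·m_A, so m_A = 58.28/0.9146 = 63.721 kg/h.
F10 = (1−0.893)×63.721 + 44.259 = 51.077 kg/h.
Purge F5 = 0.202×51.077 = 10.318 kg/h.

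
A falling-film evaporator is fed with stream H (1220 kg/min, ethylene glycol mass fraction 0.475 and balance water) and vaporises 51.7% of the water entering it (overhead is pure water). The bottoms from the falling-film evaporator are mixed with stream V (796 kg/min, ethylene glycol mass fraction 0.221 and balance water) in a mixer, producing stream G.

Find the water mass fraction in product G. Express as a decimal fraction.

Vapour removed = 0.517×0.525×1220 = 331.14 kg/min; concentrate = 888.86 kg/min.
water reaching the mixer = 309.36 (from concentrate) + 796×0.779 = 929.45 kg/min.
Product flow = 888.86 + 796 = 1684.9 kg/min; water fraction = 0.552.

0.552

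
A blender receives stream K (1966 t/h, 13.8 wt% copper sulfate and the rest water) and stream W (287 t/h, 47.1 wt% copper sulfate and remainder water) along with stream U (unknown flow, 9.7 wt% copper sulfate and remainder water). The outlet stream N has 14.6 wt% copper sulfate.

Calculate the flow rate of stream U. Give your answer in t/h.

1583 t/h

Let U be the unknown flow. Total out = 2253 + U.
copper sulfate balance: 406.49 + 0.097·U = 0.146·(2253 + U)
(0.097 − 0.146)·U = 0.146×2253 − 406.49 = -77.547
U = -77.547 / -0.049 = 1582.6 t/h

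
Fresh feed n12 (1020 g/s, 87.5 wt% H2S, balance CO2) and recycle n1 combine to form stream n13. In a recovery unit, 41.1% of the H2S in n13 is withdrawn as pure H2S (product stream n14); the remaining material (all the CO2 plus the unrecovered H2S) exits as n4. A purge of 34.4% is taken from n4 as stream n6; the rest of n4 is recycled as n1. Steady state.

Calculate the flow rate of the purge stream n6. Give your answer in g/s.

422.2 g/s

CO2 enters only via n12 and leaves only via the purge: 1020×0.125 = 0.344×(CO2 in n4), and the recovery unit passes all CO2, so CO2 in n13 = CO2 in n4 = 370.64 g/s.
H2S in n13: m_A = 1020×0.875 + (1−0.344)·(1−0.411)·m_A, so m_A = 892.5/0.6136 = 1454.5 g/s.
n4 = (1−0.411)×1454.5 + 370.64 = 1227.3 g/s.
Purge n6 = 0.344×1227.3 = 422.2 g/s.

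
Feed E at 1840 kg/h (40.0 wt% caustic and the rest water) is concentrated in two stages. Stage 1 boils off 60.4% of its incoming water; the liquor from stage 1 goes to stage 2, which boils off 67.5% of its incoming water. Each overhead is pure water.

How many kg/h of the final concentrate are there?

water in feed = 1840×0.600 = 1104 kg/h.
After stage 1: water left = (1−0.604)×1104 = 437.18; stream total = 1173.2 kg/h.
After stage 2: water left = (1−0.675)×437.18 = 142.08; final concentrate = 878.08 kg/h.

878.1 kg/h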